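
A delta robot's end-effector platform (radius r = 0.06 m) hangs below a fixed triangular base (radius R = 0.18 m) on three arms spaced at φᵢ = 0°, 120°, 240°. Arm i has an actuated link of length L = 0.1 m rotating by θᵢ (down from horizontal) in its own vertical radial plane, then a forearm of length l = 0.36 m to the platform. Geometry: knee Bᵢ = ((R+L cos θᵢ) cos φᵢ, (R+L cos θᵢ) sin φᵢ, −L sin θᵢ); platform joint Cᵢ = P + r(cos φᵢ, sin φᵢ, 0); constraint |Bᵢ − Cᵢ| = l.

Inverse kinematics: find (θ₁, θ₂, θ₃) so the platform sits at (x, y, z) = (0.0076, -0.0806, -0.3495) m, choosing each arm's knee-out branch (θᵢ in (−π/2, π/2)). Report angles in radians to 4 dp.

arm 1 (φ=0.0°): x'=0.0076, y'=-0.0806
  A=0.1124, B=-0.3495, C=(l²−L²−A²−y'²−z²)/(2L)=-0.1084
  γ=atan2(-0.3495,0.1124)=-1.2596;  ψ=arccos(-0.2953)=1.8705;  θ1=γ+ψ≈0.6109
arm 2 (φ=120.0°): x'=-0.0736, y'=0.0337
  A cos θ + B sin θ = C:  0.1936·cos θ + -0.3495·sin θ = -0.2058
  γ=atan2(-0.3495,0.1936)=-1.0649;  ψ=arccos(-0.5152)=2.1120;  θ2=γ+ψ≈1.0471
φ3=240.0° → target in arm frame (0.0660, 0.0469)
  A cos θ + B sin θ = C:  0.0540·cos θ + -0.3495·sin θ = -0.0383
  γ=atan2(-0.3495,0.0540)=-1.4175;  ψ=arccos(-0.1084)=1.6794;  θ3=γ+ψ≈0.2619

θ₁ = 0.6109, θ₂ = 1.0471, θ₃ = 0.2619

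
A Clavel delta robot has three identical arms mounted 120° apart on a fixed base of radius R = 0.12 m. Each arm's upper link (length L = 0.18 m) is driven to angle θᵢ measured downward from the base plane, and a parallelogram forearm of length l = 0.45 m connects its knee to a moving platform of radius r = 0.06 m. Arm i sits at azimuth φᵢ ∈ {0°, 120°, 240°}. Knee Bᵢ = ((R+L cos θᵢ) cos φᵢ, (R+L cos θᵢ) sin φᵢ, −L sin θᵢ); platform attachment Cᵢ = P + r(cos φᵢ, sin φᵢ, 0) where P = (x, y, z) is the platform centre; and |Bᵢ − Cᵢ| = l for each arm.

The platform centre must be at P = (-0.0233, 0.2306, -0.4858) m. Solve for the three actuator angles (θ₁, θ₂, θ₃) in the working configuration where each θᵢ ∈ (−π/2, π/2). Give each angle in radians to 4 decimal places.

rotate P by −φ1: (-0.0233, 0.2306, -0.4858)
  A cos θ + B sin θ = C:  0.0833·cos θ + -0.4858·sin θ = -0.3500
  √(A²+B²)=0.4929;  θ1 = -1.4010+2.3606 ≈ 0.9596
arm 2 (φ=120.0°): x'=0.2114, y'=-0.0951
  A=-0.1514, B=-0.4858, C=(l²−L²−A²−y'²−z²)/(2L)=-0.2718
  √(A²+B²)=0.5088;  θ2 = -1.8728+2.1344 ≈ 0.2616
rotate P by −φ3: (-0.1881, -0.1355, -0.4858)
  A=0.2481, B=-0.4858, C=(l²−L²−A²−y'²−z²)/(2L)=-0.4050
  θ3 = atan2(B,A) + arccos(C/0.5455) = 1.3088

θ₁ = 0.9596, θ₂ = 0.2616, θ₃ = 1.3088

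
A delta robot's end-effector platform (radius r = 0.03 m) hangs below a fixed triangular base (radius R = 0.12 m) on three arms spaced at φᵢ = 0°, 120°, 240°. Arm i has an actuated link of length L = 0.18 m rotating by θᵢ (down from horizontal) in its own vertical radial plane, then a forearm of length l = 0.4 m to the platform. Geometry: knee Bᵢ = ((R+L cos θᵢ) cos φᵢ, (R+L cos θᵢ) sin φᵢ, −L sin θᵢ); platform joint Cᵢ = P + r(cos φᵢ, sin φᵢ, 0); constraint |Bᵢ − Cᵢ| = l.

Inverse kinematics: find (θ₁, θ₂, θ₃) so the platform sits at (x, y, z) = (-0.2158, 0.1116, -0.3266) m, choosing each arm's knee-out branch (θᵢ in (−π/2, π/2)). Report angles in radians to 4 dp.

θ₁ = 1.3087, θ₂ = -0.2620, θ₃ = 0.6104

rotate P by −φ1: (-0.2158, 0.1116, -0.3266)
  e−x'=0.3058;  (l²−L²−(e−x')²−y'²−z²)/2L = -0.2362
  √(A²+B²)=0.4474;  θ1 = -0.8183+2.1270 ≈ 1.3087
φ2=120.0° → target in arm frame (0.2045, 0.1311)
  A cos θ + B sin θ = C:  -0.1145·cos θ + -0.3266·sin θ = -0.0260
  √(A²+B²)=0.3461;  θ2 = -1.9081+1.6461 ≈ -0.2620
rotate P by −φ3: (0.0113, -0.2427, -0.3266)
  A cos θ + B sin θ = C:  0.0787·cos θ + -0.3266·sin θ = -0.1227
  √(A²+B²)=0.3360;  θ3 = -1.3342+1.9446 ≈ 0.6104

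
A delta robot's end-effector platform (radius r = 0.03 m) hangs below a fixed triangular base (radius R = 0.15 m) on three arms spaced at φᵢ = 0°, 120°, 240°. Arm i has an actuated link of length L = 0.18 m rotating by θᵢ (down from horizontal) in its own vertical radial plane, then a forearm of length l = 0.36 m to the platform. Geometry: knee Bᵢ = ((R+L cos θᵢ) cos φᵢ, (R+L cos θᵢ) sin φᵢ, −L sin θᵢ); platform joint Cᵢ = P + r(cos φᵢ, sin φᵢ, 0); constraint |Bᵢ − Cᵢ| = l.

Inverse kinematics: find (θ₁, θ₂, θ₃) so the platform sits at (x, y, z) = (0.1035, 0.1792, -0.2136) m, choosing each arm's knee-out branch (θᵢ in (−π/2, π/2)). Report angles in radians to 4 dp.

rotate P by −φ1: (0.1035, 0.1792, -0.2136)
  A cos θ + B sin θ = C:  0.0165·cos θ + -0.2136·sin θ = 0.0533
  √(A²+B²)=0.2142;  θ1 = -1.4937+1.3193 ≈ -0.1744
φ2=120.0° → target in arm frame (0.1034, -0.1792)
  A=0.0166, B=-0.2136, C=(l²−L²−A²−y'²−z²)/(2L)=0.0533
  √(A²+B²)=0.2142;  θ2 = -1.4934+1.3195 ≈ -0.1739
rotate P by −φ3: (-0.2069, 0.0000, -0.2136)
  A cos θ + B sin θ = C:  0.3269·cos θ + -0.2136·sin θ = -0.1537
  θ3 = atan2(B,A) + arccos(C/0.3905) = 1.3965

θ₁ = -0.1744, θ₂ = -0.1739, θ₃ = 1.3965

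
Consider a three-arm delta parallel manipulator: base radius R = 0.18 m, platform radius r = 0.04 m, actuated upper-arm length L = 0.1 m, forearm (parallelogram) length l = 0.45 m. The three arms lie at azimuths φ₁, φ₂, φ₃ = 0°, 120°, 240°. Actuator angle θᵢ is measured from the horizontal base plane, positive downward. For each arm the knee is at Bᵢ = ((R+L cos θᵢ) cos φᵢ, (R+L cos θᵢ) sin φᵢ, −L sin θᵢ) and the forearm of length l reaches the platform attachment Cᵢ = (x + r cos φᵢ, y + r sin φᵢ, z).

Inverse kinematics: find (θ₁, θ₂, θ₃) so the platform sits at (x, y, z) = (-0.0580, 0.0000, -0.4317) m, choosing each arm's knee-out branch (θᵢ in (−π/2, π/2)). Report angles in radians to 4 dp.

arm 1 (φ=0.0°): x'=-0.0580, y'=0.0000
  e−x'=0.1980;  (l²−L²−(e−x')²−y'²−z²)/2L = -0.1653
  θ1 = atan2(B,A) + arccos(C/0.4749) = 0.7856
φ2=120.0° → target in arm frame (0.0290, 0.0502)
  A cos θ + B sin θ = C:  0.1110·cos θ + -0.4317·sin θ = -0.0435
  γ=atan2(-0.4317,0.1110)=-1.3191;  ψ=arccos(-0.0977)=1.6686;  θ2=γ+ψ≈0.3495
arm 3 (φ=240.0°): x'=0.0290, y'=-0.0502
  e−x'=0.1110;  (l²−L²−(e−x')²−y'²−z²)/2L = -0.0435
  γ=atan2(-0.4317,0.1110)=-1.3191;  ψ=arccos(-0.0977)=1.6686;  θ3=γ+ψ≈0.3495

θ₁ = 0.7856, θ₂ = 0.3495, θ₃ = 0.3495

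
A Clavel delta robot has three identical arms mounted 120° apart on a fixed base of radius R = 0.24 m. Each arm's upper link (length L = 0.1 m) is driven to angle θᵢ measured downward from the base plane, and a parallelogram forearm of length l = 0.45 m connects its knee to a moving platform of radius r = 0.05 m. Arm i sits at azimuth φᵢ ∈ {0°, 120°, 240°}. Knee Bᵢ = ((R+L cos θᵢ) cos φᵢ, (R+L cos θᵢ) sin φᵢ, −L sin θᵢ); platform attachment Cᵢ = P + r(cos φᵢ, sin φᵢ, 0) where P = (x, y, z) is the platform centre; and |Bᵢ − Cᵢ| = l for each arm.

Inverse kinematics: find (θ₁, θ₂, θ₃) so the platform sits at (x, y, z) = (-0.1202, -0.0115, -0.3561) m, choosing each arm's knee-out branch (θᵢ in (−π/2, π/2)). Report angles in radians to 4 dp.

θ₁ = 1.0473, θ₂ = -0.0872, θ₃ = -0.2623

arm 1 (φ=0.0°): x'=-0.1202, y'=-0.0115
  A cos θ + B sin θ = C:  0.3102·cos θ + -0.3561·sin θ = -0.1533
  γ=atan2(-0.3561,0.3102)=-0.8542;  ψ=arccos(-0.3246)=1.9014;  θ1=γ+ψ≈1.0473
rotate P by −φ2: (0.0501, 0.1098, -0.3561)
  e−x'=0.1399;  (l²−L²−(e−x')²−y'²−z²)/2L = 0.1703
  √(A²+B²)=0.3826;  θ2 = -1.1966+1.1094 ≈ -0.0872
arm 3 (φ=240.0°): x'=0.0701, y'=-0.0983
  A=0.1199, B=-0.3561, C=(l²−L²−A²−y'²−z²)/(2L)=0.2082
  θ3 = atan2(B,A) + arccos(C/0.3758) = -0.2623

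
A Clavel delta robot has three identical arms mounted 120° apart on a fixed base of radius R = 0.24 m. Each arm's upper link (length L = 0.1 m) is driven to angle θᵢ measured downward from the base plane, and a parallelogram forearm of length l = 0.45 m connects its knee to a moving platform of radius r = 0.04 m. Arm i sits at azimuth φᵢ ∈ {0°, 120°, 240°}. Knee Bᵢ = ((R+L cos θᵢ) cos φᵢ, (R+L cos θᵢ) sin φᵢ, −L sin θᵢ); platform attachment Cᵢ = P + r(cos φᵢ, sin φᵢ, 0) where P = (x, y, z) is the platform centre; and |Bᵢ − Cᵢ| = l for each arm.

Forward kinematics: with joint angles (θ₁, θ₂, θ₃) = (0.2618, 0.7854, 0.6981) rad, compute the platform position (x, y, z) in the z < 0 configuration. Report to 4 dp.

(0.0492, -0.0082, -0.4017)

S1 = (0.2966·cos0.0°, 0.2966·sin0.0°, -0.0259) = (0.2966, 0.0000, -0.0259)
φ2=120.0°: virtual centre (-0.1354, 0.2344, -0.0707), radius l
φ3=240.0°: virtual centre (-0.1383, -0.2395, -0.0643), radius l
eliminate P² terms by subtracting sphere 1 from 2 and 3
plane₁₂: -0.8639x+0.4689y+-0.0897z = -0.0104
det = 0.8217;  x = 0.0106+-0.0961z,  y = -0.0026+0.0142z
sphere 1 gives Az²+Bz+C=0 with A=1.0094, B=0.1067, C=-0.1200;  B²−4AC=0.4960;  roots -0.4017, 0.2960;  negative root z = -0.4017
x = 0.0492, y = -0.0082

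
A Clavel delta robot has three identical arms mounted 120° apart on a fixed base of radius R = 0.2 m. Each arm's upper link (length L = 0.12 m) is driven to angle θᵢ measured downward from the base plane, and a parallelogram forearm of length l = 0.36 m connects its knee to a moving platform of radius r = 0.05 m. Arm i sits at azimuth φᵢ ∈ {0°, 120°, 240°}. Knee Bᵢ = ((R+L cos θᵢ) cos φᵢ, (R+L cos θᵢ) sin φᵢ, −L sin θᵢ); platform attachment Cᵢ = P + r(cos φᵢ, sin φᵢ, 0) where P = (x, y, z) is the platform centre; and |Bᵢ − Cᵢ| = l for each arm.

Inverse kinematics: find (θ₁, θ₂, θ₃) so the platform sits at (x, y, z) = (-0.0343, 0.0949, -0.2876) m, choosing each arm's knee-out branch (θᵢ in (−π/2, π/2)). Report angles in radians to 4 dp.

θ₁ = 0.6982, θ₂ = -0.2617, θ₃ = 0.8727

arm 1 (φ=0.0°): x'=-0.0343, y'=0.0949
  A cos θ + B sin θ = C:  0.1843·cos θ + -0.2876·sin θ = -0.0437
  θ1 = atan2(B,A) + arccos(C/0.3416) = 0.6982
arm 2 (φ=120.0°): x'=0.0993, y'=-0.0177
  e−x'=0.0507;  (l²−L²−(e−x')²−y'²−z²)/2L = 0.1234
  γ=atan2(-0.2876,0.0507)=-1.3964;  ψ=arccos(0.4224)=1.1347;  θ2=γ+ψ≈-0.2617
rotate P by −φ3: (-0.0650, -0.0772, -0.2876)
  e−x'=0.2150;  (l²−L²−(e−x')²−y'²−z²)/2L = -0.0821
  γ=atan2(-0.2876,0.2150)=-0.9288;  ψ=arccos(-0.2287)=1.8015;  θ3=γ+ψ≈0.8727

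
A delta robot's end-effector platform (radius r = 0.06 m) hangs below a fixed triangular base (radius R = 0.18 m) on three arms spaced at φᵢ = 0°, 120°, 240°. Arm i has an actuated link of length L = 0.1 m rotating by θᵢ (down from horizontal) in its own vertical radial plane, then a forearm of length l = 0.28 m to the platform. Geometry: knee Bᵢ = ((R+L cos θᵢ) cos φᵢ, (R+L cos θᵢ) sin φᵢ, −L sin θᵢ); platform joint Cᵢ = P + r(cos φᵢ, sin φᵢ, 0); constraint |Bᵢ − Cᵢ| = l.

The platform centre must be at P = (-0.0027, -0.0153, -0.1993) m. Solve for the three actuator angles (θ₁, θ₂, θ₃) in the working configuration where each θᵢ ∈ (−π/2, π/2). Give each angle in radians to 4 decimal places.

θ₁ = 0.2617, θ₂ = 0.3485, θ₃ = 0.0869

arm 1 (φ=0.0°): x'=-0.0027, y'=-0.0153
  A cos θ + B sin θ = C:  0.1227·cos θ + -0.1993·sin θ = 0.0670
  γ=atan2(-0.1993,0.1227)=-1.0189;  ψ=arccos(0.2861)=1.2807;  θ1=γ+ψ≈0.2617
rotate P by −φ2: (-0.0119, 0.0100, -0.1993)
  A cos θ + B sin θ = C:  0.1319·cos θ + -0.1993·sin θ = 0.0559
  √(A²+B²)=0.2390;  θ2 = -0.9862+1.3347 ≈ 0.3485
arm 3 (φ=240.0°): x'=0.0146, y'=0.0053
  A=0.1054, B=-0.1993, C=(l²−L²−A²−y'²−z²)/(2L)=0.0877
  γ=atan2(-0.1993,0.1054)=-1.0843;  ψ=arccos(0.3890)=1.1712;  θ3=γ+ψ≈0.0869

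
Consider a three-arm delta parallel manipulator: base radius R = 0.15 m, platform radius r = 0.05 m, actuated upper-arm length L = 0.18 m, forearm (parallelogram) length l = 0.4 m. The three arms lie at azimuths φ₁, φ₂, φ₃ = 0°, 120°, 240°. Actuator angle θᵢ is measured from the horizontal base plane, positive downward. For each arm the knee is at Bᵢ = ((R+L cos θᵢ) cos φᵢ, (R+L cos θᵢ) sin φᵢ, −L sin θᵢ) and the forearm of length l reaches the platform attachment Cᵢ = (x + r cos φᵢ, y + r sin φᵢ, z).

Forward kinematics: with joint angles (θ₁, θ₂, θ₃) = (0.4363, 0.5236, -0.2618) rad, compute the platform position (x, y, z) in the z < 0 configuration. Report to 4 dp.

arm 1 at φ=0.0°: (R−r)+L cos θ1 = 0.2631;  centre 1 = (0.2631, 0.0000, -0.0761)
φ2=120.0°: virtual centre (-0.1279, 0.2216, -0.0900), radius l
arm 3 at φ=240.0°: (R−r)+L cos θ3 = 0.2739;  centre 3 = (-0.1369, -0.2372, 0.0466)
|centre ₂|²−|centre ₁|² = -0.0015;  |centre ₃|²−|centre ₁|² = 0.0021
plane₁₂: -0.7822x+0.4432y+-0.0279z = -0.0015
Cramer: x(z) = -0.0004+0.1316z;  y(z) = -0.0039+0.2951z
sphere 1 gives Az²+Bz+C=0 with A=1.1044, B=0.0805, C=-0.0848;  B²−4AC=0.3809;  roots -0.3159, 0.2430;  negative root z = -0.3159
x = -0.0419, y = -0.0971

(-0.0419, -0.0971, -0.3159)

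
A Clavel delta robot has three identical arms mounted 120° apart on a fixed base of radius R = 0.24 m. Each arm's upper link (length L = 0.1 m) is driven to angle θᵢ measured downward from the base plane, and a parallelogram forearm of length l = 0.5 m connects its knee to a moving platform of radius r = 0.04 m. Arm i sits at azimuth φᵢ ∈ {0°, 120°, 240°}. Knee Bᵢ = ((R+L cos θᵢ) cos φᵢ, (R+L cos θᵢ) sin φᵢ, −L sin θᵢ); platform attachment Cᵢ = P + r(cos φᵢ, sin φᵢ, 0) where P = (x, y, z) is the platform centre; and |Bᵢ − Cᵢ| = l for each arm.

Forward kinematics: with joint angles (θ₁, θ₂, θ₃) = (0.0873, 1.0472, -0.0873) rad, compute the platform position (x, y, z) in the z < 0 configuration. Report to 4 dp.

(0.0461, -0.1085, -0.4258)

φ1=0.0°: virtual centre (0.2996, 0.0000, -0.0087), radius l
φ2=120.0°: virtual centre (-0.1250, 0.2165, -0.0866), radius l
arm 3 at φ=240.0°: e+L cos θ3 = 0.2996;  S3 = (-0.1498, -0.2595, 0.0087)
|S₂|²−|S₁|² = -0.0198;  |S₃|²−|S₁|² = 0.0000
linear system: -0.8492x+0.4330y = -0.0198−-0.1558z; -0.8989x+-0.5190y = 0.0000−0.0349z
det = 0.8299;  x = 0.0124+-0.0792z,  y = -0.0215+0.2044z
quadratic in z: (1.0480)z²+(0.0541)z+(-0.1670)=0, √Δ=0.8384 → z ∈ {-0.4258, 0.3741}; z = -0.4258 (taking z<0)
x = 0.0461, y = -0.1085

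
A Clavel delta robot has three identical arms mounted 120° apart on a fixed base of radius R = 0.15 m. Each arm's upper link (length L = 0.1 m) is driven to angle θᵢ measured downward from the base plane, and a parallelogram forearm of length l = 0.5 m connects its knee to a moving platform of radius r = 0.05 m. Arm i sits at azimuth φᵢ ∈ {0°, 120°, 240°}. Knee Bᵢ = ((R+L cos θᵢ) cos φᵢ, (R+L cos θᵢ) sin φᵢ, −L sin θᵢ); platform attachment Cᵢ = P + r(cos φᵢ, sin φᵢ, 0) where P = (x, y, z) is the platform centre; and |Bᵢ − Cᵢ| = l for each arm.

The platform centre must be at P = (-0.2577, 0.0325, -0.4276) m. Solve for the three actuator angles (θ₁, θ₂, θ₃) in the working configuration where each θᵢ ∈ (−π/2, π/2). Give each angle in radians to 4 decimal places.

θ₁ = 1.3968, θ₂ = -0.2614, θ₃ = 0.0003

φ1=0.0° → target in arm frame (-0.2577, 0.0325)
  A=0.3577, B=-0.4276, C=(l²−L²−A²−y'²−z²)/(2L)=-0.3592
  γ=atan2(-0.4276,0.3577)=-0.8742;  ψ=arccos(-0.6444)=2.2710;  θ1=γ+ψ≈1.3968
arm 2 (φ=120.0°): x'=0.1570, y'=0.2069
  A cos θ + B sin θ = C:  -0.0570·cos θ + -0.4276·sin θ = 0.0555
  √(A²+B²)=0.4314;  θ2 = -1.7033+1.4419 ≈ -0.2614
arm 3 (φ=240.0°): x'=0.1007, y'=-0.2394
  A=-0.0007, B=-0.4276, C=(l²−L²−A²−y'²−z²)/(2L)=-0.0008
  √(A²+B²)=0.4276;  θ3 = -1.5724+1.5727 ≈ 0.0003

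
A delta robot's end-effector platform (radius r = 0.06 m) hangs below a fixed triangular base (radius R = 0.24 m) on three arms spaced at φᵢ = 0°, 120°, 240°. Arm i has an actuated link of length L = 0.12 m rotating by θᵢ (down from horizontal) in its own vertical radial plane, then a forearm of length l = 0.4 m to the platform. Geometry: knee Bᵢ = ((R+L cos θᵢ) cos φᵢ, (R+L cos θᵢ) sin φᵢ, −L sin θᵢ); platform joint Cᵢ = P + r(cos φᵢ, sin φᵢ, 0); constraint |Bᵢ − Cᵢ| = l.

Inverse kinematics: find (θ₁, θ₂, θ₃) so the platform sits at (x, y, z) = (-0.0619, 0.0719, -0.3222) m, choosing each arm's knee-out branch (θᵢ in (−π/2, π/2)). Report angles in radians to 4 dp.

θ₁ = 0.8724, θ₂ = -0.1746, θ₃ = 0.6985

arm 1 (φ=0.0°): x'=-0.0619, y'=0.0719
  A=0.2419, B=-0.3222, C=(l²−L²−A²−y'²−z²)/(2L)=-0.0912
  γ=atan2(-0.3222,0.2419)=-0.9268;  ψ=arccos(-0.2265)=1.7992;  θ1=γ+ψ≈0.8724
arm 2 (φ=120.0°): x'=0.0932, y'=0.0177
  A cos θ + B sin θ = C:  0.0868·cos θ + -0.3222·sin θ = 0.1414
  θ2 = atan2(B,A) + arccos(C/0.3337) = -0.1746
rotate P by −φ3: (-0.0313, -0.0896, -0.3222)
  A=0.2113, B=-0.3222, C=(l²−L²−A²−y'²−z²)/(2L)=-0.0454
  γ=atan2(-0.3222,0.2113)=-0.9903;  ψ=arccos(-0.1177)=1.6888;  θ3=γ+ψ≈0.6985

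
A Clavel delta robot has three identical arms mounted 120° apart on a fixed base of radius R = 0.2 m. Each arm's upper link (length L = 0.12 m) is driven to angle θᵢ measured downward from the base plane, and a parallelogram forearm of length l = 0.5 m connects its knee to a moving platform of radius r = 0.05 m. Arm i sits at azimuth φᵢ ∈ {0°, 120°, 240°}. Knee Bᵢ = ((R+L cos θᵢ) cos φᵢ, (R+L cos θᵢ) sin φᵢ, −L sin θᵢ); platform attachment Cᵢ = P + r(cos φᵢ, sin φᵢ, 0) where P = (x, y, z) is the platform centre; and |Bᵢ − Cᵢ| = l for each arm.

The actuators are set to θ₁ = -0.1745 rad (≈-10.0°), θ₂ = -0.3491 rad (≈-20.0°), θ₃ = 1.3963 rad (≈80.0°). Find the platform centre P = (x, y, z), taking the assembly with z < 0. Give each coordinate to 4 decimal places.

(0.1065, 0.2188, -0.3987)

centre 1 = (0.2682·cos0.0°, 0.2682·sin0.0°, 0.0208) = (0.2682, 0.0000, 0.0208)
φ2=120.0°: virtual centre (-0.1314, 0.2276, 0.0410), radius l
arm 3 at φ=240.0°: ρ3 = 0.1708;  centre 3 = (-0.0854, -0.1479, -0.1182)
|centre ₂|²−|centre ₁|² = -0.0016;  |centre ₃|²−|centre ₁|² = -0.0292
linear system: -0.7991x+0.4551y = -0.0016−0.0404z; -0.7072x+-0.2959y = -0.0292−-0.2780z
Cramer: x(z) = 0.0247-0.2052z;  y(z) = 0.0397-0.4491z
into |P−centre ₁|² = l²: 1.2438z² + 0.0226z + -0.1887 = 0;  Δ = 0.9393;  z = -0.3987 or 0.3805 → z<0 root = -0.3987
x = 0.1065, y = 0.2188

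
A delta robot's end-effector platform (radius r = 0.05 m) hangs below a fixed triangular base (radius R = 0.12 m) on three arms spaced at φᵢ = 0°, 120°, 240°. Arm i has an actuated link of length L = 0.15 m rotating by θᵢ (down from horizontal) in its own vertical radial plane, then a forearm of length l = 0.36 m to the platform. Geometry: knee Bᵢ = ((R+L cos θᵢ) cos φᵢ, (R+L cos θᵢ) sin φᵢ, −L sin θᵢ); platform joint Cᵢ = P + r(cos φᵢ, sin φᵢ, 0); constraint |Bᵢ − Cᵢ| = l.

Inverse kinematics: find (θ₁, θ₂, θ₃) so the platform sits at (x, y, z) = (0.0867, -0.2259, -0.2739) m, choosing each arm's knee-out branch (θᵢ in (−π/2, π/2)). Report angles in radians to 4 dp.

φ1=0.0° → target in arm frame (0.0867, -0.2259)
  A=-0.0167, B=-0.2739, C=(l²−L²−A²−y'²−z²)/(2L)=-0.0641
  θ1 = atan2(B,A) + arccos(C/0.2744) = 0.1749
φ2=120.0° → target in arm frame (-0.2390, 0.0379)
  A cos θ + B sin θ = C:  0.3090·cos θ + -0.2739·sin θ = -0.2161
  γ=atan2(-0.2739,0.3090)=-0.7253;  ψ=arccos(-0.5233)=2.1216;  θ2=γ+ψ≈1.3963
φ3=240.0° → target in arm frame (0.1523, 0.1880)
  e−x'=-0.0823;  (l²−L²−(e−x')²−y'²−z²)/2L = -0.0335
  √(A²+B²)=0.2860;  θ3 = -1.8626+1.6882 ≈ -0.1744

θ₁ = 0.1749, θ₂ = 1.3963, θ₃ = -0.1744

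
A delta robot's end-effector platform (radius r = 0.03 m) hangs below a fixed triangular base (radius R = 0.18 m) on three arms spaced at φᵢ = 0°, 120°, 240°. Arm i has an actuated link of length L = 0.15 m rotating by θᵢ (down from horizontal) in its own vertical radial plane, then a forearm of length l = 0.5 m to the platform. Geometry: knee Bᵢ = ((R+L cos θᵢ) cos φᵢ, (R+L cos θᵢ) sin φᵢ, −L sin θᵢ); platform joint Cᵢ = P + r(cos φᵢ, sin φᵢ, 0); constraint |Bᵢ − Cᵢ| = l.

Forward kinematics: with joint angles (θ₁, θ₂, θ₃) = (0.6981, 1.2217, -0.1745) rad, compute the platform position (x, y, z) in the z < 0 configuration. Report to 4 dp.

φ1=0.0°: virtual centre (0.2649, 0.0000, -0.0964), radius l
O2 = (0.2013·cos120.0°, 0.2013·sin120.0°, -0.1410) = (-0.1007, 0.1743, -0.1410)
arm 3 at φ=240.0°: e+L cos θ3 = 0.2977;  O3 = (-0.1489, -0.2578, 0.0260)
subtract pairs → two planes through P
linear system: -0.7311x+0.3487y = -0.0191−-0.0891z; -0.8275x+-0.5157y = 0.0098−0.2449z
Cramer: x(z) = 0.0096+0.0593z;  y(z) = -0.0345+0.3798z
quadratic in z: (1.1478)z²+(0.1363)z+(-0.1743)=0, √Δ=0.9050 → z ∈ {-0.4536, 0.3349}; z = -0.4536 (taking z<0)
x = -0.0173, y = -0.2068

(-0.0173, -0.2068, -0.4536)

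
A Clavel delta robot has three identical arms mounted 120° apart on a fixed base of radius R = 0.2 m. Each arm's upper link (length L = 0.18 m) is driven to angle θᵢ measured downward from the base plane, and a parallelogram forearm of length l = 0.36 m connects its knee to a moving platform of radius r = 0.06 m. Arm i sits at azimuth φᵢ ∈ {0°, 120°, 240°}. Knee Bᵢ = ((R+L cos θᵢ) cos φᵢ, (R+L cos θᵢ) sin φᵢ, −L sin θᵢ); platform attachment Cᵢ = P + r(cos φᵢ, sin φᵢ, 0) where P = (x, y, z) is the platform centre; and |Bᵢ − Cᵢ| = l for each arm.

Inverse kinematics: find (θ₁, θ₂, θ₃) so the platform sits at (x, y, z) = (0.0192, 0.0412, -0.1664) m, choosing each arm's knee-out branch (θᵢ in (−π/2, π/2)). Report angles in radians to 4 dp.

θ₁ = -0.1744, θ₂ = -0.2624, θ₃ = 0.4360

rotate P by −φ1: (0.0192, 0.0412, -0.1664)
  e−x'=0.1208;  (l²−L²−(e−x')²−y'²−z²)/2L = 0.1478
  γ=atan2(-0.1664,0.1208)=-0.9429;  ψ=arccos(0.7190)=0.7685;  θ1=γ+ψ≈-0.1744
arm 2 (φ=120.0°): x'=0.0261, y'=-0.0372
  A=0.1139, B=-0.1664, C=(l²−L²−A²−y'²−z²)/(2L)=0.1532
  √(A²+B²)=0.2017;  θ2 = -0.9705+0.7080 ≈ -0.2624
rotate P by −φ3: (-0.0453, -0.0040, -0.1664)
  e−x'=0.1853;  (l²−L²−(e−x')²−y'²−z²)/2L = 0.0977
  √(A²+B²)=0.2490;  θ3 = -0.7318+1.1677 ≈ 0.4360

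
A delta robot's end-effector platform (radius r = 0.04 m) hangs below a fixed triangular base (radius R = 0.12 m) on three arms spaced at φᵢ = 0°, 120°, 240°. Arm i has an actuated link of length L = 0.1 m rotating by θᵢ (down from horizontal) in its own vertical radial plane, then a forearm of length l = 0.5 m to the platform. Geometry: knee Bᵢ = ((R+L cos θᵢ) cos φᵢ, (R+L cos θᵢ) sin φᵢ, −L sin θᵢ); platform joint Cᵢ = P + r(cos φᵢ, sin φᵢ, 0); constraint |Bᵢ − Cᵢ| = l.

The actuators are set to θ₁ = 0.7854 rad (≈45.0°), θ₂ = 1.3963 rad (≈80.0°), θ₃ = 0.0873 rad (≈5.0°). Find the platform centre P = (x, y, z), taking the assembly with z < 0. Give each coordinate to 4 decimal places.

centre 1 = (0.1507·cos0.0°, 0.1507·sin0.0°, -0.0707) = (0.1507, 0.0000, -0.0707)
centre 2 = (0.0974·cos120.0°, 0.0974·sin120.0°, -0.0985) = (-0.0487, 0.0843, -0.0985)
arm 3 at φ=240.0°: (R−r)+L cos θ3 = 0.1796;  centre 3 = (-0.0898, -0.1556, -0.0087)
eliminate P² terms by subtracting sphere 1 from 2 and 3
plane₁₂: -0.3988x+0.1686y+-0.0555z = -0.0085
Cramer: x(z) = 0.0091+0.0177z;  y(z) = -0.0290+0.3712z
into |P−centre ₁|² = l²: 1.1381z² + 0.1149z + -0.2241 = 0;  Δ = 1.0335;  z = -0.4971 or 0.3961 → z<0 root = -0.4971
x = 0.0004, y = -0.2135

(0.0004, -0.2135, -0.4971)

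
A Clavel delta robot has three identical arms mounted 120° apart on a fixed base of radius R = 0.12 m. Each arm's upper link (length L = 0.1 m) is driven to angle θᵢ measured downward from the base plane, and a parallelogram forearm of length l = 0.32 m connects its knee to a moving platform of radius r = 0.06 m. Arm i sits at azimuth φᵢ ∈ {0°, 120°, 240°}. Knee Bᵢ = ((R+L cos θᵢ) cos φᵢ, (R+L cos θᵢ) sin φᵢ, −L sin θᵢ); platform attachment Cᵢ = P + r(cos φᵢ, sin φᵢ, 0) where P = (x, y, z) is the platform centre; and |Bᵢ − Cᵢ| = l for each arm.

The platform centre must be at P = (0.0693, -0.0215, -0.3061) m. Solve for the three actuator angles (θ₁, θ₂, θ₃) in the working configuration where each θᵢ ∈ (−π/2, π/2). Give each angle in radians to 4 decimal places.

θ₁ = -0.0002, θ₂ = 0.6108, θ₃ = 0.4362

φ1=0.0° → target in arm frame (0.0693, -0.0215)
  A cos θ + B sin θ = C:  -0.0093·cos θ + -0.3061·sin θ = -0.0092
  √(A²+B²)=0.3062;  θ1 = -1.6012+1.6009 ≈ -0.0002
rotate P by −φ2: (-0.0533, -0.0493, -0.3061)
  A cos θ + B sin θ = C:  0.1133·cos θ + -0.3061·sin θ = -0.0828
  γ=atan2(-0.3061,0.1133)=-1.2164;  ψ=arccos(-0.2536)=1.8272;  θ2=γ+ψ≈0.6108
rotate P by −φ3: (-0.0160, 0.0708, -0.3061)
  A cos θ + B sin θ = C:  0.0760·cos θ + -0.3061·sin θ = -0.0604
  √(A²+B²)=0.3154;  θ3 = -1.3273+1.7636 ≈ 0.4362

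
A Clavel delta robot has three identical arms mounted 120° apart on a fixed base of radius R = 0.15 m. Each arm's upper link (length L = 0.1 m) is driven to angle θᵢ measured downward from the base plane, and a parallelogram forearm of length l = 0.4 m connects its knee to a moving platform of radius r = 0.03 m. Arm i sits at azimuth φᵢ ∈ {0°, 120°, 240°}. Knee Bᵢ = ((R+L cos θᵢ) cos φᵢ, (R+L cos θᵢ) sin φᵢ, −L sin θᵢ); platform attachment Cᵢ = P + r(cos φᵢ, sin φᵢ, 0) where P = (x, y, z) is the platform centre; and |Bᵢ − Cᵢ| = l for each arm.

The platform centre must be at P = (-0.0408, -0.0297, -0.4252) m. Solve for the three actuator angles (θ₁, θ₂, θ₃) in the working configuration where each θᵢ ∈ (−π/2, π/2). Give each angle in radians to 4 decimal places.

φ1=0.0° → target in arm frame (-0.0408, -0.0297)
  A=0.1608, B=-0.4252, C=(l²−L²−A²−y'²−z²)/(2L)=-0.2877
  γ=atan2(-0.4252,0.1608)=-1.2092;  ψ=arccos(-0.6328)=2.2560;  θ1=γ+ψ≈1.0467
arm 2 (φ=120.0°): x'=-0.0053, y'=0.0502
  A=0.1253, B=-0.4252, C=(l²−L²−A²−y'²−z²)/(2L)=-0.2451
  √(A²+B²)=0.4433;  θ2 = -1.2842+2.1566 ≈ 0.8725
rotate P by −φ3: (0.0461, -0.0205, -0.4252)
  e−x'=0.0739;  (l²−L²−(e−x')²−y'²−z²)/2L = -0.1834
  θ3 = atan2(B,A) + arccos(C/0.4316) = 0.6109

θ₁ = 1.0467, θ₂ = 0.8725, θ₃ = 0.6109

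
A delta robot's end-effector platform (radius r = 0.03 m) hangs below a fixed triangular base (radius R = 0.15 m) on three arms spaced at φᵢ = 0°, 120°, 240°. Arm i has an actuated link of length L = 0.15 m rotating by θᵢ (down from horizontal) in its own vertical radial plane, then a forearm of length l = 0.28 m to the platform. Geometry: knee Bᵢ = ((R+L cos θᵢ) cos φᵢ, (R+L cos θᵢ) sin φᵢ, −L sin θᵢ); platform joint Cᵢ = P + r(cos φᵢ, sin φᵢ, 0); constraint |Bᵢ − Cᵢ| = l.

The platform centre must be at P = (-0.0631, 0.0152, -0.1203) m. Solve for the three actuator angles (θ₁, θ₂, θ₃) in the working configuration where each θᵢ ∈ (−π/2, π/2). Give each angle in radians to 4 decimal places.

arm 1 (φ=0.0°): x'=-0.0631, y'=0.0152
  A cos θ + B sin θ = C:  0.1831·cos θ + -0.1203·sin θ = 0.0256
  θ1 = atan2(B,A) + arccos(C/0.2191) = 0.8725
arm 2 (φ=120.0°): x'=0.0447, y'=0.0470
  e−x'=0.0753;  (l²−L²−(e−x')²−y'²−z²)/2L = 0.1118
  θ2 = atan2(B,A) + arccos(C/0.1419) = -0.3483
arm 3 (φ=240.0°): x'=0.0184, y'=-0.0622
  A cos θ + B sin θ = C:  0.1016·cos θ + -0.1203·sin θ = 0.0908
  θ3 = atan2(B,A) + arccos(C/0.1575) = 0.0871

θ₁ = 0.8725, θ₂ = -0.3483, θ₃ = 0.0871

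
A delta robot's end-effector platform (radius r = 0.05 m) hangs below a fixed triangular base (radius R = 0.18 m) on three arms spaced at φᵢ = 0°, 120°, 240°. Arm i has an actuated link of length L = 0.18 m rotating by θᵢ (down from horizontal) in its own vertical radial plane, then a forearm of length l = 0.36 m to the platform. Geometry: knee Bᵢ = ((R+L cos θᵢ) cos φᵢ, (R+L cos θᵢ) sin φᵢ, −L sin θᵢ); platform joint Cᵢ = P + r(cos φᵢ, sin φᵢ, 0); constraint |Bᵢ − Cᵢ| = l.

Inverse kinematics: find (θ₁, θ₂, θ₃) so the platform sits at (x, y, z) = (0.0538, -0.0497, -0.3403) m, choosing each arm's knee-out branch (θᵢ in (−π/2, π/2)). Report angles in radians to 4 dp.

arm 1 (φ=0.0°): x'=0.0538, y'=-0.0497
  A=0.0762, B=-0.3403, C=(l²−L²−A²−y'²−z²)/(2L)=-0.0747
  γ=atan2(-0.3403,0.0762)=-1.3505;  ψ=arccos(-0.2141)=1.7866;  θ1=γ+ψ≈0.4361
rotate P by −φ2: (-0.0699, -0.0217, -0.3403)
  A=0.1999, B=-0.3403, C=(l²−L²−A²−y'²−z²)/(2L)=-0.1640
  θ2 = atan2(B,A) + arccos(C/0.3947) = 0.9598
φ3=240.0° → target in arm frame (0.0161, 0.0714)
  A cos θ + B sin θ = C:  0.1139·cos θ + -0.3403·sin θ = -0.1019
  θ3 = atan2(B,A) + arccos(C/0.3588) = 0.6107

θ₁ = 0.4361, θ₂ = 0.9598, θ₃ = 0.6107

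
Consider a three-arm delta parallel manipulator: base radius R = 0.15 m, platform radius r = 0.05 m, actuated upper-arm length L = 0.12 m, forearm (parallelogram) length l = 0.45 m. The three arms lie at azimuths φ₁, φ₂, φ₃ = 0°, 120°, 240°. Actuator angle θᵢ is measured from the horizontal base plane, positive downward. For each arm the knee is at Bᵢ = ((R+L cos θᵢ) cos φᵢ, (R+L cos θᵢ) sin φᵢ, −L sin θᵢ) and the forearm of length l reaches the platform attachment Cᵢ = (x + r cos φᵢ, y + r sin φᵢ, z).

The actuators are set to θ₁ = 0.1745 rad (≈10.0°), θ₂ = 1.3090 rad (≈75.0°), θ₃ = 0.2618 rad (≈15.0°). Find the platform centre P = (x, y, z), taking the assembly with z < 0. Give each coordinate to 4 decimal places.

(0.1078, -0.1635, -0.4253)

φ1=0.0°: virtual centre (0.2182, 0.0000, -0.0208), radius l
arm 2 at φ=120.0°: e+L cos θ2 = 0.1311;  O2 = (-0.0655, 0.1135, -0.1159)
arm 3 at φ=240.0°: e+L cos θ3 = 0.2159;  O3 = (-0.1080, -0.1870, -0.0311)
subtract pairs → two planes through P
linear system: -0.5674x+0.2270y = -0.0174−-0.1902z; -0.6523x+-0.3740y = -0.0005−-0.0204z
det = 0.3603;  x = 0.0184+-0.2103z,  y = -0.0308+0.3121z
quadratic in z: (1.1416)z²+(0.1065)z+(-0.1612)=0, √Δ=0.8645 → z ∈ {-0.4253, 0.3320}; z = -0.4253 (taking z<0)
x = 0.1078, y = -0.1635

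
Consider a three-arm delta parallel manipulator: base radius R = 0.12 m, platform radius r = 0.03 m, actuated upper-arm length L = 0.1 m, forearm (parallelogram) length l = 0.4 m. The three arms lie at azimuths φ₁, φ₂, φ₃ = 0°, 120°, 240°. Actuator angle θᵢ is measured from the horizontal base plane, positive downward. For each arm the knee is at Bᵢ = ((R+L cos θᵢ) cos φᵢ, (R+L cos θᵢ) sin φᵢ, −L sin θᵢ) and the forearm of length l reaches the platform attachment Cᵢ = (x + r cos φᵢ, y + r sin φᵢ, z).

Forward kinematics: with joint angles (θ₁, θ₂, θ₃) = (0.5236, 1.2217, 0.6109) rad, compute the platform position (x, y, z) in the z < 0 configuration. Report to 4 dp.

(0.0605, -0.0829, -0.4237)

arm 1 at φ=0.0°: (R−r)+L cos θ1 = 0.1766;  S1 = (0.1766, 0.0000, -0.0500)
S2 = (0.1242·cos120.0°, 0.1242·sin120.0°, -0.0940) = (-0.0621, 0.1076, -0.0940)
φ3=240.0°: virtual centre (-0.0860, -0.1489, -0.0574), radius l
subtract pairs → two planes through P
plane₁₂: -0.4774x+0.2151y+-0.0879z = -0.0094
det = 0.2551;  x = 0.0117+-0.1150z,  y = -0.0178+0.1535z
into |P−S₁|² = l²: 1.0368z² + 0.1325z + -0.1300 = 0;  Δ = 0.5567;  z = -0.4237 or 0.2959 → z<0 root = -0.4237
x = 0.0605, y = -0.0829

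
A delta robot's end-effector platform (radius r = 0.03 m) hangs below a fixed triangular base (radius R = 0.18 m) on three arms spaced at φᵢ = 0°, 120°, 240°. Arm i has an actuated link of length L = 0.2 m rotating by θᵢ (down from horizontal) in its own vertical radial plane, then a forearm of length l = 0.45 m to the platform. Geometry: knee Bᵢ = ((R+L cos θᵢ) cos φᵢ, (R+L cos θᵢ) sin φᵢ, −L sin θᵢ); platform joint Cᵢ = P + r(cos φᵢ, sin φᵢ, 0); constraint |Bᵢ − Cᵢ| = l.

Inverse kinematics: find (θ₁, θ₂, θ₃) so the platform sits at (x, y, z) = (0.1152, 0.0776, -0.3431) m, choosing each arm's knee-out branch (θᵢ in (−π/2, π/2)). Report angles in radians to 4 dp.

rotate P by −φ1: (0.1152, 0.0776, -0.3431)
  A cos θ + B sin θ = C:  0.0348·cos θ + -0.3431·sin θ = 0.0939
  θ1 = atan2(B,A) + arccos(C/0.3449) = -0.1746
φ2=120.0° → target in arm frame (0.0096, -0.1386)
  e−x'=0.1404;  (l²−L²−(e−x')²−y'²−z²)/2L = 0.0147
  γ=atan2(-0.3431,0.1404)=-1.1824;  ψ=arccos(0.0396)=1.5312;  θ2=γ+ψ≈0.3488
φ3=240.0° → target in arm frame (-0.1248, 0.0610)
  A=0.2748, B=-0.3431, C=(l²−L²−A²−y'²−z²)/(2L)=-0.0861
  √(A²+B²)=0.4396;  θ3 = -0.8955+1.7680 ≈ 0.8725

θ₁ = -0.1746, θ₂ = 0.3488, θ₃ = 0.8725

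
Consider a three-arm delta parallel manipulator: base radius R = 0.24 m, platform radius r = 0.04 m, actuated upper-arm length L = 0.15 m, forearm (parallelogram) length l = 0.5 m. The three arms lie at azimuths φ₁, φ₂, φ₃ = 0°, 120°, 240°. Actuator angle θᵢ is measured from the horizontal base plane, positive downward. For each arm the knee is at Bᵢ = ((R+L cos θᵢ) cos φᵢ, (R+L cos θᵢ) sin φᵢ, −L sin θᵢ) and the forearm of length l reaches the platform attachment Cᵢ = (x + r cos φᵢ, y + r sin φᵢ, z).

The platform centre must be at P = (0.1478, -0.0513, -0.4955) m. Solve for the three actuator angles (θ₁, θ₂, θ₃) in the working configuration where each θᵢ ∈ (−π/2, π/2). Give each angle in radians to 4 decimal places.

rotate P by −φ1: (0.1478, -0.0513, -0.4955)
  e−x'=0.0522;  (l²−L²−(e−x')²−y'²−z²)/2L = -0.0779
  √(A²+B²)=0.4982;  θ1 = -1.4658+1.7278 ≈ 0.2620
φ2=120.0° → target in arm frame (-0.1183, -0.1023)
  e−x'=0.3183;  (l²−L²−(e−x')²−y'²−z²)/2L = -0.4328
  θ2 = atan2(B,A) + arccos(C/0.5889) = 1.3964
rotate P by −φ3: (-0.0295, 0.1536, -0.4955)
  e−x'=0.2295;  (l²−L²−(e−x')²−y'²−z²)/2L = -0.3143
  γ=atan2(-0.4955,0.2295)=-1.1371;  ψ=arccos(-0.5756)=2.1841;  θ3=γ+ψ≈1.0470

θ₁ = 0.2620, θ₂ = 1.3964, θ₃ = 1.0470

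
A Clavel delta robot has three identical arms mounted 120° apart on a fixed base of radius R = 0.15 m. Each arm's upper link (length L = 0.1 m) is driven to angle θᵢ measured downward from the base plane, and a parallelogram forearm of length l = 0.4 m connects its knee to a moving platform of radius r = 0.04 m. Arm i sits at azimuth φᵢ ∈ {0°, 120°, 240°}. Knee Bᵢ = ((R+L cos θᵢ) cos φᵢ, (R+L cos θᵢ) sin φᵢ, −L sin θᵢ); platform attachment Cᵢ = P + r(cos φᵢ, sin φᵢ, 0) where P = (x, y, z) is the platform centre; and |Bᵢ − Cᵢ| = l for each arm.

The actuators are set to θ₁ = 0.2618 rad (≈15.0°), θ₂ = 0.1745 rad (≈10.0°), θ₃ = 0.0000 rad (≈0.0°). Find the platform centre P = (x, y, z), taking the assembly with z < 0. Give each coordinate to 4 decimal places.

(-0.0205, -0.0174, -0.3547)

O1 = (0.2066·cos0.0°, 0.2066·sin0.0°, -0.0259) = (0.2066, 0.0000, -0.0259)
O2 = (0.2085·cos120.0°, 0.2085·sin120.0°, -0.0174) = (-0.1042, 0.1806, -0.0174)
arm 3 at φ=240.0°: e+L cos θ3 = 0.2100;  O3 = (-0.1050, -0.1819, 0.0000)
|O₂|²−|O₁|² = 0.0004;  |O₃|²−|O₁|² = 0.0007
linear system: -0.6217x+0.3611y = 0.0004−0.0170z; -0.6232x+-0.3637y = 0.0007−0.0518z
Cramer: x(z) = -0.0009+0.0552z;  y(z) = -0.0005+0.0478z
into |P−O₁|² = l²: 1.0053z² + 0.0288z + -0.1163 = 0;  Δ = 0.4684;  z = -0.3547 or 0.3260 → z<0 root = -0.3547
x = -0.0205, y = -0.0174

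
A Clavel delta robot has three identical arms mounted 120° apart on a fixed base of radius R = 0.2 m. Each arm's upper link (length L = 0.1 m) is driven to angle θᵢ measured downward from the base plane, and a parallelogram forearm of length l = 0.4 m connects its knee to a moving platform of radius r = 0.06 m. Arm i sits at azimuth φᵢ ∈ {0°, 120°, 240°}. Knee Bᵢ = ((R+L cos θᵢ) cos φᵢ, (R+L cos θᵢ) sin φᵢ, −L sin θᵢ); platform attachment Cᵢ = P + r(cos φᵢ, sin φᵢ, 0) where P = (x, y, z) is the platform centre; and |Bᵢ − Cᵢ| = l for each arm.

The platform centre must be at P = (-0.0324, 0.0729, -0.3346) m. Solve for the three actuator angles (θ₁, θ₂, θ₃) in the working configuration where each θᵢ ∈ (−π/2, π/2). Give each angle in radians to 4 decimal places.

θ₁ = 0.4358, θ₂ = -0.3491, θ₃ = 0.5233

rotate P by −φ1: (-0.0324, 0.0729, -0.3346)
  A cos θ + B sin θ = C:  0.1724·cos θ + -0.3346·sin θ = 0.0150
  θ1 = atan2(B,A) + arccos(C/0.3764) = 0.4358
arm 2 (φ=120.0°): x'=0.0793, y'=-0.0084
  A cos θ + B sin θ = C:  0.0607·cos θ + -0.3346·sin θ = 0.1715
  √(A²+B²)=0.3401;  θ2 = -1.3914+1.0423 ≈ -0.3491
arm 3 (φ=240.0°): x'=-0.0469, y'=-0.0645
  A cos θ + B sin θ = C:  0.1869·cos θ + -0.3346·sin θ = -0.0053
  γ=atan2(-0.3346,0.1869)=-1.0613;  ψ=arccos(-0.0139)=1.5847;  θ3=γ+ψ≈0.5233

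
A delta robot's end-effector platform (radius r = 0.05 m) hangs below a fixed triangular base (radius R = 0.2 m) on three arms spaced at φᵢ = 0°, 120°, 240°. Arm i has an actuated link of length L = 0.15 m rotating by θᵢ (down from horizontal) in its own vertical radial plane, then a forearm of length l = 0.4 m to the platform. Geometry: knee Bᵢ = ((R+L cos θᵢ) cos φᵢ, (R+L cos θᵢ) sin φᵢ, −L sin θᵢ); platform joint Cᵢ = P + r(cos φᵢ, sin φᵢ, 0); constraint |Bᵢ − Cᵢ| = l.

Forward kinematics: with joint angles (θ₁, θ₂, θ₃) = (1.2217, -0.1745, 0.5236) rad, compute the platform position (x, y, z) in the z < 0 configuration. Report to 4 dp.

arm 1 at φ=0.0°: ρ1 = 0.2013;  O1 = (0.2013, 0.0000, -0.1410)
O2 = (0.2977·cos120.0°, 0.2977·sin120.0°, 0.0260) = (-0.1489, 0.2578, 0.0260)
φ3=240.0°: virtual centre (-0.1400, -0.2424, -0.0750), radius l
subtract pairs → two planes through P
plane₁₂: -0.7003x+0.5157y+0.3340z = 0.0289
det = 0.6915;  x = -0.0379+0.3325z,  y = 0.0047+-0.1961z
sphere 1 gives Az²+Bz+C=0 with A=1.1490, B=0.1210, C=-0.0829;  B²−4AC=0.3957;  roots -0.3264, 0.2211;  negative root z = -0.3264
x = -0.1464, y = 0.0687

(-0.1464, 0.0687, -0.3264)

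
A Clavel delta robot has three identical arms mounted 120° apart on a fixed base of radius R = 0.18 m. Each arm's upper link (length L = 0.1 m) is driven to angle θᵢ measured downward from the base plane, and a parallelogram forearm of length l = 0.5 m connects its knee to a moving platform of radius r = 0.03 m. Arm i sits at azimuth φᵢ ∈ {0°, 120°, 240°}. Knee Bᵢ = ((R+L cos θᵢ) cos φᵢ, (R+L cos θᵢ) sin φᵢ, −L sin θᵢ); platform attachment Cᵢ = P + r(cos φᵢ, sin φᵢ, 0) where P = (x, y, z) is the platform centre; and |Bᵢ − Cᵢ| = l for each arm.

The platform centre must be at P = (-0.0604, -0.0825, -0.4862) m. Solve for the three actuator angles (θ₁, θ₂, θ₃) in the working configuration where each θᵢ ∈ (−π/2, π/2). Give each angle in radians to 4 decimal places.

θ₁ = 0.8729, θ₂ = 0.7855, θ₃ = 0.0874

rotate P by −φ1: (-0.0604, -0.0825, -0.4862)
  A=0.2104, B=-0.4862, C=(l²−L²−A²−y'²−z²)/(2L)=-0.2373
  γ=atan2(-0.4862,0.2104)=-1.1624;  ψ=arccos(-0.4480)=2.0353;  θ1=γ+ψ≈0.8729
φ2=120.0° → target in arm frame (-0.0412, 0.0936)
  A=0.1912, B=-0.4862, C=(l²−L²−A²−y'²−z²)/(2L)=-0.2086
  √(A²+B²)=0.5225;  θ2 = -1.1960+1.9815 ≈ 0.7855
φ3=240.0° → target in arm frame (0.1016, -0.0111)
  e−x'=0.0484;  (l²−L²−(e−x')²−y'²−z²)/2L = 0.0057
  θ3 = atan2(B,A) + arccos(C/0.4886) = 0.0874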